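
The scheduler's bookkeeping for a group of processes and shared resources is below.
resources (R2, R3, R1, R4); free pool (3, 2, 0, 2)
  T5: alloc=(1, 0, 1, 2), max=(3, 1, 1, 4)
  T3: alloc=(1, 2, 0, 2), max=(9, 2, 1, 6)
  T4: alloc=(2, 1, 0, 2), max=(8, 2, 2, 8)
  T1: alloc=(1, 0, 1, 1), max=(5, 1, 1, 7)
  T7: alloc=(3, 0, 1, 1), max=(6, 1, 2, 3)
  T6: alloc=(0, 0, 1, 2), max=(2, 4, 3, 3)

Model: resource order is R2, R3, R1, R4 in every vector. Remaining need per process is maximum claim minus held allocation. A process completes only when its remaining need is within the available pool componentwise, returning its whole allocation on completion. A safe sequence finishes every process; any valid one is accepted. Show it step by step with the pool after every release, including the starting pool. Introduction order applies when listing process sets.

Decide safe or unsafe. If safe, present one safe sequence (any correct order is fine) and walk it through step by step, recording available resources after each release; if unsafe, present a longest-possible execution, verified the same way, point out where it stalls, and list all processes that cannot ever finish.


UNSAFE.
Key observation: after T5, T7 the pool peaks at (7, 2, 2, 5), and each blocked process is short somewhere: T3 on R2; T4 on R4; T1 on R4; T6 on R3.
Going as far as possible: T5, T7; after that, nothing fits. Step-by-step check:
  pool = (3, 2, 0, 2)
  run T5 (needs (2, 1, 0, 2), free (3, 2, 0, 2)); after release of (1, 0, 1, 2) the pool is (4, 2, 1, 4)
  run T7 (needs (3, 1, 1, 2), free (4, 2, 1, 4)); after release of (3, 0, 1, 1) the pool is (7, 2, 2, 5)
  T3 cannot run: need (8, 0, 1, 4) vs free (7, 2, 2, 5) (insufficient R2)
  T4 cannot run: need (6, 1, 2, 6) vs free (7, 2, 2, 5) (insufficient R4)
  T1 cannot run: need (4, 1, 0, 6) vs free (7, 2, 2, 5) (insufficient R4)
  T6 cannot run: need (2, 4, 2, 1) vs free (7, 2, 2, 5) (insufficient R3)
Processes that can never finish: T3, T4, T1 and T6.


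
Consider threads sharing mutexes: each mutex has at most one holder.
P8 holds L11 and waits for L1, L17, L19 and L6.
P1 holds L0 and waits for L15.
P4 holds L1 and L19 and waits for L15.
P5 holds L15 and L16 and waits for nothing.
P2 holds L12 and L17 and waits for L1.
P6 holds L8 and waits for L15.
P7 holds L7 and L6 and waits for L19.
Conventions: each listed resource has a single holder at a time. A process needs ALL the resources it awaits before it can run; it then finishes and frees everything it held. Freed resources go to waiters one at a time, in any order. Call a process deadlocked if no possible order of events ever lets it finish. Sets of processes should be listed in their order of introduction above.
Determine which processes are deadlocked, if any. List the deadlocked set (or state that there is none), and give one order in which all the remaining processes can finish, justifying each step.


Nothing here is deadlocked.
Key observation: every chain of waits terminates; starting from the processes that wait on nothing, all the rest unlock in turn.
A valid finishing order for the others: P5, P4, P1, P7, P2, P8, P6.
Check, step by step:
  P5: no waits; runs immediately, freeing L15 and L16
  P4: everything it awaited (L15) is free; runs, freeing L1 and L19
  P1: everything it awaited (L15) is free; runs, freeing L0
  P7: everything it awaited (L19) is free; runs, freeing L7 and L6
  P2: everything it awaited (L1) is free; runs, freeing L12 and L17
  P8: everything it awaited (L1, L17, L19 and L6) is free; runs, freeing L11
  P6: everything it awaited (L15) is free; runs, freeing L8


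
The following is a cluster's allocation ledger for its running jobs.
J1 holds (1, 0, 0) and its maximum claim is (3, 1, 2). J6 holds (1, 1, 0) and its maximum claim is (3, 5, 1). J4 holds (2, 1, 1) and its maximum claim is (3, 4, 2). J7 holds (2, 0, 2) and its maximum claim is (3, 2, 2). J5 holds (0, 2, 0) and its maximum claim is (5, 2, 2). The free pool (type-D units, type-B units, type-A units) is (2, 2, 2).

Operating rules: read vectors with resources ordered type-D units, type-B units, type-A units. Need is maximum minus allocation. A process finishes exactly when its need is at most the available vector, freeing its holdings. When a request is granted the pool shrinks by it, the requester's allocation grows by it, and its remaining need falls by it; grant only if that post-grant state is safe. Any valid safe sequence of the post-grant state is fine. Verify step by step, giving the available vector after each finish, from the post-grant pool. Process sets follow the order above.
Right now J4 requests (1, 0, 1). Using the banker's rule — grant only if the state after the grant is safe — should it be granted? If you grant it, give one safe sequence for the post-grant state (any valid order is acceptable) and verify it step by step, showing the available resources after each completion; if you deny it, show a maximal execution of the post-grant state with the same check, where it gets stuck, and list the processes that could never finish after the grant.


DENY. Granting would leave the state unsafe.
Key observation: after J7, J1 the pool peaks at (4, 2, 3), and each blocked process is short somewhere: J6 on type-B units; J4 on type-B units; J5 on type-D units.
After a pretend grant, a maximal execution: J7, J1 — then nothing else fits. Verifying each step:
  pool = (1, 2, 1)
  J7: need (1, 2, 0) fits (1, 2, 1); releases (2, 0, 2), pool now (3, 2, 3)
  J1: need (2, 1, 2) fits (3, 2, 3); releases (1, 0, 0), pool now (4, 2, 3)
  J6 still needs (2, 4, 1) but only (4, 2, 3) is free — short on type-B units
  J4 still needs (0, 3, 0) but only (4, 2, 3) is free — short on type-B units
  J5 still needs (5, 0, 2) but only (4, 2, 3) is free — short on type-D units
Post-grant, the permanently blocked set is J6, J4 and J5.


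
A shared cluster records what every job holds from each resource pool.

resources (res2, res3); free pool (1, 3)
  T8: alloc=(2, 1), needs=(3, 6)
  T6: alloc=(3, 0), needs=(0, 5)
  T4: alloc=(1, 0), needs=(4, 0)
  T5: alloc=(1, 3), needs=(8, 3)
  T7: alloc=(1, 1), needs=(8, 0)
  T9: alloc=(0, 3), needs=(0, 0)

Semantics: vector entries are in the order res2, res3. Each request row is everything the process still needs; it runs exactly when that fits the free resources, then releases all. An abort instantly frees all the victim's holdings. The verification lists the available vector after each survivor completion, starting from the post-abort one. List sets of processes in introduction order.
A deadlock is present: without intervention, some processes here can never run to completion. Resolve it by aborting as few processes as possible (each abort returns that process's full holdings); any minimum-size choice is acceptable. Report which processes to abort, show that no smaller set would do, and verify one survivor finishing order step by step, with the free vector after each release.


Abort T5.
Key observation: T7 had no path to completion before; after the abort of T5 ((1, 3) returned), step 5 is where it fits.
Minimality: the empty abort set fails — the state is deadlocked as it stands.
One survivor order: T6, T8, T4, T9, T7. Check, step by step (post-abort pool first):
  pool = (2, 6)
  T6: need (0, 5) fits (2, 6); releases (3, 0), pool now (5, 6)
  T8: need (3, 6) fits (5, 6); releases (2, 1), pool now (7, 7)
  T4: need (4, 0) fits (7, 7); releases (1, 0), pool now (8, 7)
  T9: need (0, 0) fits (8, 7); releases (0, 3), pool now (8, 10)
  T7: need (8, 0) fits (8, 10); releases (1, 1), pool now (9, 11)


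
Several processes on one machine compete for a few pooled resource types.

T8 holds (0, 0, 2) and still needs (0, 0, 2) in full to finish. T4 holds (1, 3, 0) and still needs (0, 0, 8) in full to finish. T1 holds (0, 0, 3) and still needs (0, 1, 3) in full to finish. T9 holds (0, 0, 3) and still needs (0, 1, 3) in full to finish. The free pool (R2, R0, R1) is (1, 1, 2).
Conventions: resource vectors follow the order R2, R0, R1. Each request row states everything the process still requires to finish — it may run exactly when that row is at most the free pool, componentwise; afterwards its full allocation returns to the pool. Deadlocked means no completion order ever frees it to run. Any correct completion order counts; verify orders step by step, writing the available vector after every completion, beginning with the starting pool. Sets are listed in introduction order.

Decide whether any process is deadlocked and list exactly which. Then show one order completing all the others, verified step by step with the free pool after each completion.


Nothing here is deadlocked.
Key observation: beginning at T8, releases accumulate fast enough that every process eventually fits.
The rest can finish in the order T8, T9, T1, T4. Walking it through:
  pool = (1, 1, 2)
  run T8 (needs (0, 0, 2), free (1, 1, 2)); after release of (0, 0, 2) the pool is (1, 1, 4)
  run T9 (needs (0, 1, 3), free (1, 1, 4)); after release of (0, 0, 3) the pool is (1, 1, 7)
  run T1 (needs (0, 1, 3), free (1, 1, 7)); after release of (0, 0, 3) the pool is (1, 1, 10)
  run T4 (needs (0, 0, 8), free (1, 1, 10)); after release of (1, 3, 0) the pool is (2, 4, 10)


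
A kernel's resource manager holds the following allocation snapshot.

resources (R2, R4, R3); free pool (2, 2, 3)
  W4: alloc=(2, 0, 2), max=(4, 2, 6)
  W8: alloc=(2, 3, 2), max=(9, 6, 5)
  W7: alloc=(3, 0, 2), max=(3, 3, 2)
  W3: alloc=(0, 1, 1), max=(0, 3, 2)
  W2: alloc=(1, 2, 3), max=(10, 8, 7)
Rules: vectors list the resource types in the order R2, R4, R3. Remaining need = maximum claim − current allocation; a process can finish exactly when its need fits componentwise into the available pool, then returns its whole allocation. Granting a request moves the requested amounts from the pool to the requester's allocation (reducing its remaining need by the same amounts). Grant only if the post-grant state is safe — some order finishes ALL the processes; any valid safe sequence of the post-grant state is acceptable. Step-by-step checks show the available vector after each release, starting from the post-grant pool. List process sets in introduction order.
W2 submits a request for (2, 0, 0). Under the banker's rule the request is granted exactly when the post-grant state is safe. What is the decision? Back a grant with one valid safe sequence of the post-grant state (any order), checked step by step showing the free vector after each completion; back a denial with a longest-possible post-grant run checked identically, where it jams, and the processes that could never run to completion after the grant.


DENY — the pretend-granted state is unsafe.
Key observation: even finishing W3, W7, W4 leaves just (5, 3, 8) free — too little R2 for any of the remaining processes.
After a pretend grant, a maximal execution: W3, W7, W4 — then nothing else fits. Verifying each step:
  pool = (0, 2, 3)
  W3 needs (0, 2, 1) <= (0, 2, 3) -> finishes; pool += (0, 1, 1) = (0, 3, 4)
  W7 needs (0, 3, 0) <= (0, 3, 4) -> finishes; pool += (3, 0, 2) = (3, 3, 6)
  W4 needs (2, 2, 4) <= (3, 3, 6) -> finishes; pool += (2, 0, 2) = (5, 3, 8)
  W8 still needs (7, 3, 3) but only (5, 3, 8) is free — short on R2
  W2 still needs (7, 6, 4) but only (5, 3, 8) is free — short on R2 and R4
Processes that could never finish after the grant: W8 and W2.


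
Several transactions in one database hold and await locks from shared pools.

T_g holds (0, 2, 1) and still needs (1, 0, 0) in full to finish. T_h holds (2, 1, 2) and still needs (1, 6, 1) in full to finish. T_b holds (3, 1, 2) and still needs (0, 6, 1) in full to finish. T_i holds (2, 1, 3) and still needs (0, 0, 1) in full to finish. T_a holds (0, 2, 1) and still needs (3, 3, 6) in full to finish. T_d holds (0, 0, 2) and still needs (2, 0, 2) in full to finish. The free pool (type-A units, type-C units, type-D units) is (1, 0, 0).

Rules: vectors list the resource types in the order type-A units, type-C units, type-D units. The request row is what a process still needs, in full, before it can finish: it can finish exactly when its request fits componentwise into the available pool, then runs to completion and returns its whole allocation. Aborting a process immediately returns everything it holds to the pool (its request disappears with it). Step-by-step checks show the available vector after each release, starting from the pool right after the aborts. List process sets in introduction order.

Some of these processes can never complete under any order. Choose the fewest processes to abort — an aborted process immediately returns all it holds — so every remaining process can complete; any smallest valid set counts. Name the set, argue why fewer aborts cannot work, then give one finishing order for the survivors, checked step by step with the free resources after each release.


Abort T_b.
Key observation: the returned (3, 1, 2) from T_b is what brings T_h — unrunnable before, under any order — into play at step 4.
No smaller set exists: with zero aborts the deadlock remains.
One survivor order: T_i, T_g, T_a, T_h, T_d. Check, step by step (post-abort pool first):
  pool = (4, 1, 2)
  run T_i (needs (0, 0, 1), free (4, 1, 2)); after release of (2, 1, 3) the pool is (6, 2, 5)
  run T_g (needs (1, 0, 0), free (6, 2, 5)); after release of (0, 2, 1) the pool is (6, 4, 6)
  run T_a (needs (3, 3, 6), free (6, 4, 6)); after release of (0, 2, 1) the pool is (6, 6, 7)
  run T_h (needs (1, 6, 1), free (6, 6, 7)); after release of (2, 1, 2) the pool is (8, 7, 9)
  run T_d (needs (2, 0, 2), free (8, 7, 9)); after release of (0, 0, 2) the pool is (8, 7, 11)


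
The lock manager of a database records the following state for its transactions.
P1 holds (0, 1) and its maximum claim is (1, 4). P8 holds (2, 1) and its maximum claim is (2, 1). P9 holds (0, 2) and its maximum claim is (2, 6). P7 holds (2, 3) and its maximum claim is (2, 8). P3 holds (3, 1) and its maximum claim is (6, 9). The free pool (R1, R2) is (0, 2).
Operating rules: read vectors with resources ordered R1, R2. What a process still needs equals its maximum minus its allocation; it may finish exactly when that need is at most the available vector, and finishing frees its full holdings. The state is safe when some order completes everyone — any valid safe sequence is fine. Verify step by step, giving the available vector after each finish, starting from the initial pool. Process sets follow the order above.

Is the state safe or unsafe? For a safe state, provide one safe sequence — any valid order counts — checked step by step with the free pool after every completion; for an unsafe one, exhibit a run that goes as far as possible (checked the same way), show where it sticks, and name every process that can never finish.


SAFE. One safe sequence: P8, P1, P9, P7, P3.
Key observation: reading the order forward, P1 is the first process whose need (1, 3) meets the free pool (2, 3) exactly on a resource it requests.
Verifying each step:
  pool = (0, 2)
  P8: need (0, 0) fits (0, 2); releases (2, 1), pool now (2, 3)
  P1: need (1, 3) fits (2, 3); releases (0, 1), pool now (2, 4)
  P9: need (2, 4) fits (2, 4); releases (0, 2), pool now (2, 6)
  P7: need (0, 5) fits (2, 6); releases (2, 3), pool now (4, 9)
  P3: need (3, 8) fits (4, 9); releases (3, 1), pool now (7, 10)


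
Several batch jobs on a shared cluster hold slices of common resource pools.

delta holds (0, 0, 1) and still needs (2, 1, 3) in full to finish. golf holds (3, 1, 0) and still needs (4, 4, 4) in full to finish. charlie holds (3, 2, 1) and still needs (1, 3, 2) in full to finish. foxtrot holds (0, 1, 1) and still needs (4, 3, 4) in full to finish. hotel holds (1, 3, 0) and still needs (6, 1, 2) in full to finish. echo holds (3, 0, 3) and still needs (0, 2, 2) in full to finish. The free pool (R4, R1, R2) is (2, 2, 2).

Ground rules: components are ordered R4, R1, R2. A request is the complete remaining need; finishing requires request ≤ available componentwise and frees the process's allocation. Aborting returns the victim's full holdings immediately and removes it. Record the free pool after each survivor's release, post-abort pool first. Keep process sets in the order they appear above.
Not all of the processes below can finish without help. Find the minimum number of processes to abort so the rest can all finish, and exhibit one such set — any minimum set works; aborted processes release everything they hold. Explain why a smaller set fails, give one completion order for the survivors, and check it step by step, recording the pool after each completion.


Abort charlie.
Key observation: golf had no path to completion before; after the abort of charlie ((3, 2, 1) returned), step 2 is where it fits.
Why nothing smaller works: aborting no one leaves the state deadlocked as given.
The survivors complete as delta, golf, hotel, foxtrot, echo. Step-by-step check (starting from the post-abort pool):
  pool = (5, 4, 3)
  delta needs (2, 1, 3) <= (5, 4, 3) -> finishes; pool += (0, 0, 1) = (5, 4, 4)
  golf needs (4, 4, 4) <= (5, 4, 4) -> finishes; pool += (3, 1, 0) = (8, 5, 4)
  hotel needs (6, 1, 2) <= (8, 5, 4) -> finishes; pool += (1, 3, 0) = (9, 8, 4)
  foxtrot needs (4, 3, 4) <= (9, 8, 4) -> finishes; pool += (0, 1, 1) = (9, 9, 5)
  echo needs (0, 2, 2) <= (9, 9, 5) -> finishes; pool += (3, 0, 3) = (12, 9, 8)


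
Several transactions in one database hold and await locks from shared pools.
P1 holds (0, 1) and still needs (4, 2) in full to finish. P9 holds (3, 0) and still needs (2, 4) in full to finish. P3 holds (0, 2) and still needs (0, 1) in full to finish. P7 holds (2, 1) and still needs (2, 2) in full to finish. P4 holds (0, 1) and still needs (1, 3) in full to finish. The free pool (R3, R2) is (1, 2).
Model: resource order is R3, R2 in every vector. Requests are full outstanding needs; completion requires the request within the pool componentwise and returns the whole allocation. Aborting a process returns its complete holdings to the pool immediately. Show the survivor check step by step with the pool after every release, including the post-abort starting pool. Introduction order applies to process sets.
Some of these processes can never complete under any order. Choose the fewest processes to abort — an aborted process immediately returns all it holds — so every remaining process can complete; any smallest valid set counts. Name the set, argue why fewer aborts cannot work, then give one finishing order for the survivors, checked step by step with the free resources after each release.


Minimum abort set: P9.
Key observation: P1 was stuck for good until P9 gave back (3, 0); in the order shown it finishes at step 2.
Why nothing smaller works: aborting no one leaves the state deadlocked as given.
One survivor order: P3, P1, P4, P7. Verifying each step (post-abort pool first):
  pool = (4, 2)
  run P3 (needs (0, 1), free (4, 2)); after release of (0, 2) the pool is (4, 4)
  run P1 (needs (4, 2), free (4, 4)); after release of (0, 1) the pool is (4, 5)
  run P4 (needs (1, 3), free (4, 5)); after release of (0, 1) the pool is (4, 6)
  run P7 (needs (2, 2), free (4, 6)); after release of (2, 1) the pool is (6, 7)


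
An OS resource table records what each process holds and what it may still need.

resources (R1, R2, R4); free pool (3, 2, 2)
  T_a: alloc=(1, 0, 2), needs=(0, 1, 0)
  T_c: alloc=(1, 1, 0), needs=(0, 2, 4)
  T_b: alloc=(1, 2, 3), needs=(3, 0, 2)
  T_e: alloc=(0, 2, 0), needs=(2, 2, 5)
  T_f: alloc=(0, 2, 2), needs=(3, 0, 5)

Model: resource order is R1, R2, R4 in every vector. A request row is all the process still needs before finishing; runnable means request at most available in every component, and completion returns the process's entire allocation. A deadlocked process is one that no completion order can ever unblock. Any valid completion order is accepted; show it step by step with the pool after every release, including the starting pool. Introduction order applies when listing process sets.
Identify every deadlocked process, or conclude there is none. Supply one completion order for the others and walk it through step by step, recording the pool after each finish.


The deadlocked set is empty.
Key observation: T_b leads a chain of completions in which each release enables another process.
A valid finishing order for the others: T_b, T_c, T_a, T_e, T_f. Step-by-step check:
  pool = (3, 2, 2)
  T_b: need (3, 0, 2) fits (3, 2, 2); releases (1, 2, 3), pool now (4, 4, 5)
  T_c: need (0, 2, 4) fits (4, 4, 5); releases (1, 1, 0), pool now (5, 5, 5)
  T_a: need (0, 1, 0) fits (5, 5, 5); releases (1, 0, 2), pool now (6, 5, 7)
  T_e: need (2, 2, 5) fits (6, 5, 7); releases (0, 2, 0), pool now (6, 7, 7)
  T_f: need (3, 0, 5) fits (6, 7, 7); releases (0, 2, 2), pool now (6, 9, 9)


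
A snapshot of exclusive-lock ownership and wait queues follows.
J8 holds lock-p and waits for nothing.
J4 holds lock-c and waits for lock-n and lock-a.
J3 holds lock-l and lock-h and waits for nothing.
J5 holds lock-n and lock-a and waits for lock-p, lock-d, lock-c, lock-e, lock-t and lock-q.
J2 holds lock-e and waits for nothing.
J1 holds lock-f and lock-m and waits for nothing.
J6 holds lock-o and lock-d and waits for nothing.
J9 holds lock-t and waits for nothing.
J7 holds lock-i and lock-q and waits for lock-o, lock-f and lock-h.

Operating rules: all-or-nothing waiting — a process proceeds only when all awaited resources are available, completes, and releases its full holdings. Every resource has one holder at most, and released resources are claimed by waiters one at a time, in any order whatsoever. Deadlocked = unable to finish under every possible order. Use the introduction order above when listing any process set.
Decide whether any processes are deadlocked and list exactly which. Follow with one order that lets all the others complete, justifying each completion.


The deadlocked set is J4 and J5.
Key observation: the knot is the closed ring of waits J4 -> J5 -> J4; no other process is dragged down with it.
One completion order for the rest: J9, J8, J6, J1, J3, J2, J7.
Check, step by step:
  J9: no waits; runs immediately, freeing lock-t
  J8: no waits; runs immediately, freeing lock-p
  J6: no waits; runs immediately, freeing lock-o and lock-d
  J1: no waits; runs immediately, freeing lock-f and lock-m
  J3: no waits; runs immediately, freeing lock-l and lock-h
  J2: no waits; runs immediately, freeing lock-e
  J7 waits on lock-o, lock-f and lock-h — all released -> runs and releases lock-i and lock-q


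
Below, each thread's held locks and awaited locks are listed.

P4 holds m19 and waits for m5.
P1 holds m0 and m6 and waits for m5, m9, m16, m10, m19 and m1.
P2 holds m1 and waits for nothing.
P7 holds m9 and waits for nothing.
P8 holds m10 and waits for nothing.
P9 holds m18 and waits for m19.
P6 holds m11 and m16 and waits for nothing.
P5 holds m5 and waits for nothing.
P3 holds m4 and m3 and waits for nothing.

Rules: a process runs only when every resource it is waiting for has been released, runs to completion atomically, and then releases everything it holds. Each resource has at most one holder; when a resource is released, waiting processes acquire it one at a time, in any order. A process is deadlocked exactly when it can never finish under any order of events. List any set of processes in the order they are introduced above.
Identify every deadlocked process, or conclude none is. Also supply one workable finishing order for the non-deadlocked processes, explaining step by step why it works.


Nothing here is deadlocked.
Key observation: all waits point, directly or indirectly, at processes that can finish, so nothing is permanently blocked.
One completion order for the rest: P6, P8, P7, P5, P3, P2, P4, P1, P9.
Verifying each step:
  P6: no waits; runs immediately, freeing m11 and m16
  P8: no waits; runs immediately, freeing m10
  P7: no waits; runs immediately, freeing m9
  P5: no waits; runs immediately, freeing m5
  P3: no waits; runs immediately, freeing m4 and m3
  P2: no waits; runs immediately, freeing m1
  run P4 (all its waits — m5 — are resolved); releases m19
  run P1 (all its waits — m5, m9, m16, m10, m19 and m1 — are resolved); releases m0 and m6
  run P9 (all its waits — m19 — are resolved); releases m18


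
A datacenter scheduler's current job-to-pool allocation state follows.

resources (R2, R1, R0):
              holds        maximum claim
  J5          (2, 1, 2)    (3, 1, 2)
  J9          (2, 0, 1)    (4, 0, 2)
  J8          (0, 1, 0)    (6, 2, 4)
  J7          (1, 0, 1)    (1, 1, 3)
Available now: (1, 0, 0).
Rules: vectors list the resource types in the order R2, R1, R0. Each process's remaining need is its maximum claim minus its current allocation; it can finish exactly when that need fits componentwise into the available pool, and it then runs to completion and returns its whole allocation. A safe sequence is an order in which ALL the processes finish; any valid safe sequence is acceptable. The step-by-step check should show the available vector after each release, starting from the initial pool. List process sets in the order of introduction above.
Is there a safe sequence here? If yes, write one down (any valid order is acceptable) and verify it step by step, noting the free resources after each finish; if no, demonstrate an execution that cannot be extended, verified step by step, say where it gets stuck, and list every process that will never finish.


SAFE, for example via the order J5, J7, J9, J8.
Key observation: J5 is the earliest step where a requested resource binds exactly: need (1, 0, 0), pool (1, 0, 0) at its turn.
Check, step by step:
  pool = (1, 0, 0)
  run J5 (needs (1, 0, 0), free (1, 0, 0)); after release of (2, 1, 2) the pool is (3, 1, 2)
  run J7 (needs (0, 1, 2), free (3, 1, 2)); after release of (1, 0, 1) the pool is (4, 1, 3)
  run J9 (needs (2, 0, 1), free (4, 1, 3)); after release of (2, 0, 1) the pool is (6, 1, 4)
  run J8 (needs (6, 1, 4), free (6, 1, 4)); after release of (0, 1, 0) the pool is (6, 2, 4)


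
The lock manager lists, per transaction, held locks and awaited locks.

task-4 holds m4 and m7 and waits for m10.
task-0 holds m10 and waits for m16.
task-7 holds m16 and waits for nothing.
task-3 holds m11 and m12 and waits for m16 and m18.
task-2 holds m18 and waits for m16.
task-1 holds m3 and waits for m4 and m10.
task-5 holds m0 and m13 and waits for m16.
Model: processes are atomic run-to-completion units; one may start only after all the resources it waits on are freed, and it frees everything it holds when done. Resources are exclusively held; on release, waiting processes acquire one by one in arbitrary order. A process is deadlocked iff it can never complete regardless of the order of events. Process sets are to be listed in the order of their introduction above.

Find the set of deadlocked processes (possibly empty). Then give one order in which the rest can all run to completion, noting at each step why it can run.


The deadlocked set is empty.
Key observation: although several processes wait, no cycle exists — each chain bottoms out at a free runner.
A valid finishing order for the others: task-7, task-5, task-0, task-4, task-1, task-2, task-3.
Check, step by step:
  task-7: no waits; runs immediately, freeing m16
  task-5 waits on m16 — all released -> runs and releases m0 and m13
  task-0 waits on m16 — all released -> runs and releases m10
  task-4 waits on m10 — all released -> runs and releases m4 and m7
  task-1 waits on m4 and m10 — all released -> runs and releases m3
  task-2 waits on m16 — all released -> runs and releases m18
  task-3 waits on m16 and m18 — all released -> runs and releases m11 and m12


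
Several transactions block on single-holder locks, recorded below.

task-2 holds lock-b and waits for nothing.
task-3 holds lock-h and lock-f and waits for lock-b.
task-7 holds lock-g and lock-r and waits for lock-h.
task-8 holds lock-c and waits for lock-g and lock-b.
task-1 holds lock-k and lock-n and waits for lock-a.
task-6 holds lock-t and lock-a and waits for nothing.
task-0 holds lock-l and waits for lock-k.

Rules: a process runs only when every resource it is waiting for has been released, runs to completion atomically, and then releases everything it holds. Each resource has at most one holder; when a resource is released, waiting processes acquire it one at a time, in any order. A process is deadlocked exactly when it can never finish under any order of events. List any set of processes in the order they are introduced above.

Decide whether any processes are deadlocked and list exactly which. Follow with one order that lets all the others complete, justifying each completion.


No process is deadlocked.
Key observation: although several processes wait, no cycle exists — each chain bottoms out at a free runner.
A valid finishing order for the others: task-6, task-2, task-3, task-7, task-1, task-8, task-0.
Walking it through:
  task-6 waits on nothing -> runs at once and releases lock-t and lock-a
  task-2 waits on nothing -> runs at once and releases lock-b
  task-3: everything it awaited (lock-b) is free; runs, freeing lock-h and lock-f
  task-7: everything it awaited (lock-h) is free; runs, freeing lock-g and lock-r
  task-1: everything it awaited (lock-a) is free; runs, freeing lock-k and lock-n
  task-8: everything it awaited (lock-g and lock-b) is free; runs, freeing lock-c
  task-0: everything it awaited (lock-k) is free; runs, freeing lock-l


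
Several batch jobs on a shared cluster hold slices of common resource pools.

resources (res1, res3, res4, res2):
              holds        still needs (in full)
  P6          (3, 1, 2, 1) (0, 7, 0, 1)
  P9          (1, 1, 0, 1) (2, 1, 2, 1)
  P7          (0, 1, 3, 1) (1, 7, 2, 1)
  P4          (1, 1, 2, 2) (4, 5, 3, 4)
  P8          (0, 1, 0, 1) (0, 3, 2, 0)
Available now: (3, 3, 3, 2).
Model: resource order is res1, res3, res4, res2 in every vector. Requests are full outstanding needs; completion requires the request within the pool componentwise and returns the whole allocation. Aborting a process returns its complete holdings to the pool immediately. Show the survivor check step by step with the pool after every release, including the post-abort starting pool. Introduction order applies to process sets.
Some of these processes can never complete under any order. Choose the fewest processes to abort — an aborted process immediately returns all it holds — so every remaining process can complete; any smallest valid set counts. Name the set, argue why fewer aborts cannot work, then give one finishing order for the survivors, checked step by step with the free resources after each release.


The answer: abort P6.
Key observation: aborting P6 returns (3, 1, 2, 1), and P7 — hopeless before — runs at step 4 with the returned capacity in the pool.
No smaller set exists: with zero aborts the deadlock remains.
One survivor order: P8, P4, P9, P7. Check, step by step (post-abort pool first):
  pool = (6, 4, 5, 3)
  P8: need (0, 3, 2, 0) fits (6, 4, 5, 3); releases (0, 1, 0, 1), pool now (6, 5, 5, 4)
  P4: need (4, 5, 3, 4) fits (6, 5, 5, 4); releases (1, 1, 2, 2), pool now (7, 6, 7, 6)
  P9: need (2, 1, 2, 1) fits (7, 6, 7, 6); releases (1, 1, 0, 1), pool now (8, 7, 7, 7)
  P7: need (1, 7, 2, 1) fits (8, 7, 7, 7); releases (0, 1, 3, 1), pool now (8, 8, 10, 8)


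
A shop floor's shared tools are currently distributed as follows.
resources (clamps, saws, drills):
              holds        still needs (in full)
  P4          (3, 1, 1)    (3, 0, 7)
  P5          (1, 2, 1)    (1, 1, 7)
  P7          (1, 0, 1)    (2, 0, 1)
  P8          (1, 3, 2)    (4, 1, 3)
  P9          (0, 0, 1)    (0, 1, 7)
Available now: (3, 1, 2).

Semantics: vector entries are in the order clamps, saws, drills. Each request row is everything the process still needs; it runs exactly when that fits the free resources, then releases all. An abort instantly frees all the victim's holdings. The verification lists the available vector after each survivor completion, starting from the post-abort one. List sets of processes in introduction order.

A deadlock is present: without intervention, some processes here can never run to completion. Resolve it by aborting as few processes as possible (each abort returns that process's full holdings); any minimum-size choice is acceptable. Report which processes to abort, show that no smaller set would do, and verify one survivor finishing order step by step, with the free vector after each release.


Minimum abort set: P4 and P5.
Key observation: before aborting P4 and P5, P9 was permanently blocked — no order could ever run it; afterwards it completes at step 3.
No one abort is enough; case by case: P4 alone leaves P5 blocked (short on drills); P5 alone leaves P4 blocked (short on drills); P7 alone leaves P4 blocked (short on drills); P8 alone leaves P4 blocked (short on drills); P9 alone leaves P4 blocked (short on drills).
One survivor order: P7, P8, P9. Check, step by step (post-abort pool first):
  pool = (7, 4, 4)
  run P7 (needs (2, 0, 1), free (7, 4, 4)); after release of (1, 0, 1) the pool is (8, 4, 5)
  run P8 (needs (4, 1, 3), free (8, 4, 5)); after release of (1, 3, 2) the pool is (9, 7, 7)
  run P9 (needs (0, 1, 7), free (9, 7, 7)); after release of (0, 0, 1) the pool is (9, 7, 8)


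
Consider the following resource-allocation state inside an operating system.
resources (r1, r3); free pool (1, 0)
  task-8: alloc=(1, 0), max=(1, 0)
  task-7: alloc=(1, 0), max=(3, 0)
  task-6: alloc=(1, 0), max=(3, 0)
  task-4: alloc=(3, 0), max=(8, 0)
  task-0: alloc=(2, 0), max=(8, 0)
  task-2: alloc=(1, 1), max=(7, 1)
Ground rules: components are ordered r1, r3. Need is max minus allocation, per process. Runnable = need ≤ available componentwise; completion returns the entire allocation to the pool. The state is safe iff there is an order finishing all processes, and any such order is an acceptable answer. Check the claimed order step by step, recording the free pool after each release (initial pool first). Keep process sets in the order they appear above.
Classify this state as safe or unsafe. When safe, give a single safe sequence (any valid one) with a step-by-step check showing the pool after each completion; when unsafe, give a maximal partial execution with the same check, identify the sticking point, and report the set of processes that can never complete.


The state is UNSAFE.
Key observation: the pool after task-8, task-7, task-6 is (4, 0); every surviving request exceeds it in r1, so progress ends there.
Going as far as possible: task-8, task-7, task-6; after that, nothing fits. Step-by-step check:
  pool = (1, 0)
  run task-8 (needs (0, 0), free (1, 0)); after release of (1, 0) the pool is (2, 0)
  run task-7 (needs (2, 0), free (2, 0)); after release of (1, 0) the pool is (3, 0)
  run task-6 (needs (2, 0), free (3, 0)); after release of (1, 0) the pool is (4, 0)
  blocked: task-4 wants (5, 0), pool (4, 0) — not enough r1
  blocked: task-0 wants (6, 0), pool (4, 0) — not enough r1
  blocked: task-2 wants (6, 0), pool (4, 0) — not enough r1
Never able to finish: task-4, task-0 and task-2.


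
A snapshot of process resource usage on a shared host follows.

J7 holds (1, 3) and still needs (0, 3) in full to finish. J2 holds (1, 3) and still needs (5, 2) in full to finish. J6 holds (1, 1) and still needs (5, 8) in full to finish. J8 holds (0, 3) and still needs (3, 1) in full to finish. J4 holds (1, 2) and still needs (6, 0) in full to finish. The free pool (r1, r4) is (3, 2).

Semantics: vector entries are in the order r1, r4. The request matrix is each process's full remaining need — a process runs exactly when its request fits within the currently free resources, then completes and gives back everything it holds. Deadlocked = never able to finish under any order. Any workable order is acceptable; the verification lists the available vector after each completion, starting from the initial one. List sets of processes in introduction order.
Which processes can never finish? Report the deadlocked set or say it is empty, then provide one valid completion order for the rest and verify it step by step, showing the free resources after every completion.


Deadlocked: J2, J6 and J4.
Key observation: the pool after J8, J7 is (4, 8); every surviving request exceeds it in r1, so progress ends there.
A valid finishing order for the others: J8, J7. Walking it through:
  pool = (3, 2)
  J8: need (3, 1) fits (3, 2); releases (0, 3), pool now (3, 5)
  J7: need (0, 3) fits (3, 5); releases (1, 3), pool now (4, 8)
None of the blocked processes ever fits:
  blocked: J2 wants (5, 2), pool (4, 8) — not enough r1
  blocked: J6 wants (5, 8), pool (4, 8) — not enough r1
  blocked: J4 wants (6, 0), pool (4, 8) — not enough r1


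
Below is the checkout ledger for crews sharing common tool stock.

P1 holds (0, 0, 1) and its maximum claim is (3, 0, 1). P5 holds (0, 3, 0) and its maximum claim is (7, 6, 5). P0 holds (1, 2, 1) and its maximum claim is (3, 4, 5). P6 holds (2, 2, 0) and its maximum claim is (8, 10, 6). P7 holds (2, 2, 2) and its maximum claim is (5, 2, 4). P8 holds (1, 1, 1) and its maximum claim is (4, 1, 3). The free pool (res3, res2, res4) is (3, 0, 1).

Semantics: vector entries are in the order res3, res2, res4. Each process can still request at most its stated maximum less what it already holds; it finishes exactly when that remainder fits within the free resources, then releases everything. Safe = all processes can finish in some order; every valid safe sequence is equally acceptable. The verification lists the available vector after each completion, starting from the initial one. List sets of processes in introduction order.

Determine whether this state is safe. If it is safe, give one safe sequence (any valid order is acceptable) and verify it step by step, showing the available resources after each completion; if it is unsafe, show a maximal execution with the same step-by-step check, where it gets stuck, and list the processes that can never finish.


SAFE. One safe sequence: P1, P7, P8, P0, P5, P6.
Key observation: reading the order forward, P1 is the first process whose need (3, 0, 0) meets the free pool (3, 0, 1) exactly on a resource it requests.
Check, step by step:
  pool = (3, 0, 1)
  run P1 (needs (3, 0, 0), free (3, 0, 1)); after release of (0, 0, 1) the pool is (3, 0, 2)
  run P7 (needs (3, 0, 2), free (3, 0, 2)); after release of (2, 2, 2) the pool is (5, 2, 4)
  run P8 (needs (3, 0, 2), free (5, 2, 4)); after release of (1, 1, 1) the pool is (6, 3, 5)
  run P0 (needs (2, 2, 4), free (6, 3, 5)); after release of (1, 2, 1) the pool is (7, 5, 6)
  run P5 (needs (7, 3, 5), free (7, 5, 6)); after release of (0, 3, 0) the pool is (7, 8, 6)
  run P6 (needs (6, 8, 6), free (7, 8, 6)); after release of (2, 2, 0) the pool is (9, 10, 6)


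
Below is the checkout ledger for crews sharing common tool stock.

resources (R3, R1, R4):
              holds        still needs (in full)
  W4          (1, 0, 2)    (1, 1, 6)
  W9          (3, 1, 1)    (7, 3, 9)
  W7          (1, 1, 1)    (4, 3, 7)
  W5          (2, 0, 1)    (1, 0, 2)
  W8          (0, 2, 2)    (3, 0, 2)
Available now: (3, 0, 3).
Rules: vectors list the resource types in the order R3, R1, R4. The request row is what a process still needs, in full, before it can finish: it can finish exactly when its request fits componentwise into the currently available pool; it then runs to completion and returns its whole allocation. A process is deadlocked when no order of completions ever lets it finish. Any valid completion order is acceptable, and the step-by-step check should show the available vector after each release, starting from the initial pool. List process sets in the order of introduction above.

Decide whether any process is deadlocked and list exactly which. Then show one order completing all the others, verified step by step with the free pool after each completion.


The deadlocked set is W9 and W7.
Key observation: even finishing W5, W8, W4 leaves just (6, 2, 8) free — too little R1 for any of the remaining processes.
One completion order for the rest: W5, W8, W4. Check, step by step:
  pool = (3, 0, 3)
  run W5 (needs (1, 0, 2), free (3, 0, 3)); after release of (2, 0, 1) the pool is (5, 0, 4)
  run W8 (needs (3, 0, 2), free (5, 0, 4)); after release of (0, 2, 2) the pool is (5, 2, 6)
  run W4 (needs (1, 1, 6), free (5, 2, 6)); after release of (1, 0, 2) the pool is (6, 2, 8)
The blocked processes can never fit:
  blocked: W9 wants (7, 3, 9), pool (6, 2, 8) — not enough R3, R1 and R4
  blocked: W7 wants (4, 3, 7), pool (6, 2, 8) — not enough R1
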